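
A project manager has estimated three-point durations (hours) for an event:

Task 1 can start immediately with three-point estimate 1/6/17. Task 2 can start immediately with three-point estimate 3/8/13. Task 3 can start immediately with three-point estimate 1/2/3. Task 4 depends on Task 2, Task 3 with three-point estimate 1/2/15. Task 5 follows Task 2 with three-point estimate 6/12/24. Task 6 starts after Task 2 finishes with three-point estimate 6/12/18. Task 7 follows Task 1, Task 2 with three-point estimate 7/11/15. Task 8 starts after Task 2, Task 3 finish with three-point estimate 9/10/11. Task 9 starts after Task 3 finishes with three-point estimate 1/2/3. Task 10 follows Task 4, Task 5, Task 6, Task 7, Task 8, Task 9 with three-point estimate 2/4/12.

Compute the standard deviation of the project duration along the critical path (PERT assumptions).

3.82 hours

te_Task 1 = (1 + 4·6 + 17)/6 = 42/6 = 7; σ²_Task 1 = ((17−1)/6)² = 7.111
te_Task 2 = (3 + 4·8 + 13)/6 = 48/6 = 8; σ²_Task 2 = ((13−3)/6)² = 2.778
te_Task 3 = (1 + 4·2 + 3)/6 = 12/6 = 2; σ²_Task 3 = ((3−1)/6)² = 0.111
te_Task 4 = (1 + 4·2 + 15)/6 = 24/6 = 4; σ²_Task 4 = ((15−1)/6)² = 5.444
te_Task 5 = (6 + 4·12 + 24)/6 = 78/6 = 13; σ²_Task 5 = ((24−6)/6)² = 9.000
te_Task 6 = (6 + 4·12 + 18)/6 = 72/6 = 12; σ²_Task 6 = ((18−6)/6)² = 4.000
te_Task 7 = (7 + 4·11 + 15)/6 = 66/6 = 11; σ²_Task 7 = ((15−7)/6)² = 1.778
te_Task 8 = (9 + 4·10 + 11)/6 = 60/6 = 10; σ²_Task 8 = ((11−9)/6)² = 0.111
te_Task 9 = (1 + 4·2 + 3)/6 = 12/6 = 2; σ²_Task 9 = ((3−1)/6)² = 0.111
te_Task 10 = (2 + 4·4 + 12)/6 = 30/6 = 5; σ²_Task 10 = ((12−2)/6)² = 2.778

Forward pass:
ES_Task 1 = 0; EF_Task 1 = 7
ES_Task 2 = 0; EF_Task 2 = 8
ES_Task 3 = 0; EF_Task 3 = 2
ES_Task 4 = max(EF_Task 2=8, EF_Task 3=2) = 8; EF_Task 4 = 8+4 = 12
ES_Task 5 = 8; EF_Task 5 = 8+13 = 21
ES_Task 6 = 8; EF_Task 6 = 8+12 = 20
ES_Task 7 = max(EF_Task 1=7, EF_Task 2=8) = 8; EF_Task 7 = 8+11 = 19
ES_Task 8 = max(EF_Task 2=8, EF_Task 3=2) = 8; EF_Task 8 = 8+10 = 18
ES_Task 9 = 2; EF_Task 9 = 2+2 = 4
ES_Task 10 = max(EF_Task 4=12, EF_Task 5=21, EF_Task 6=20, EF_Task 7=19, EF_Task 8=18, EF_Task 9=4) = 21; EF_Task 10 = 21+5 = 26
Expected project duration μ = 26 hours. Critical path: Task 2 → Task 5 → Task 10.

Variance along critical path = 2.778 + 9.000 + 2.778 = 14.556
σ = √14.556 = 3.815 hours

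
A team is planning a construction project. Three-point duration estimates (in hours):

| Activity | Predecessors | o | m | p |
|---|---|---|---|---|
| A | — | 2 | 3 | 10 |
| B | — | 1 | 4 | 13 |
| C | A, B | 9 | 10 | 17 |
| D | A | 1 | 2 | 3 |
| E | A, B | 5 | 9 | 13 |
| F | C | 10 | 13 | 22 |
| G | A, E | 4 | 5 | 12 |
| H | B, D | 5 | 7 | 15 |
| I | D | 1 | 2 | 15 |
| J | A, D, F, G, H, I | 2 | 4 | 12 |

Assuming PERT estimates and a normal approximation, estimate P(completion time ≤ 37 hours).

te_A = (2 + 4·3 + 10)/6 = 24/6 = 4; σ²_A = ((10−2)/6)² = 1.778
te_B = (1 + 4·4 + 13)/6 = 30/6 = 5; σ²_B = ((13−1)/6)² = 4.000
te_C = (9 + 4·10 + 17)/6 = 66/6 = 11; σ²_C = ((17−9)/6)² = 1.778
te_D = (1 + 4·2 + 3)/6 = 12/6 = 2; σ²_D = ((3−1)/6)² = 0.111
te_E = (5 + 4·9 + 13)/6 = 54/6 = 9; σ²_E = ((13−5)/6)² = 1.778
te_F = (10 + 4·13 + 22)/6 = 84/6 = 14; σ²_F = ((22−10)/6)² = 4.000
te_G = (4 + 4·5 + 12)/6 = 36/6 = 6; σ²_G = ((12−4)/6)² = 1.778
te_H = (5 + 4·7 + 15)/6 = 48/6 = 8; σ²_H = ((15−5)/6)² = 2.778
te_I = (1 + 4·2 + 15)/6 = 24/6 = 4; σ²_I = ((15−1)/6)² = 5.444
te_J = (2 + 4·4 + 12)/6 = 30/6 = 5; σ²_J = ((12−2)/6)² = 2.778

Forward pass:
ES_A = 0; EF_A = 4
ES_B = 0; EF_B = 5
ES_C = max(EF_A=4, EF_B=5) = 5; EF_C = 5+11 = 16
ES_D = 4; EF_D = 4+2 = 6
ES_E = max(EF_A=4, EF_B=5) = 5; EF_E = 5+9 = 14
ES_F = 16; EF_F = 16+14 = 30
ES_G = max(EF_A=4, EF_E=14) = 14; EF_G = 14+6 = 20
ES_H = max(EF_B=5, EF_D=6) = 6; EF_H = 6+8 = 14
ES_I = 6; EF_I = 6+4 = 10
ES_J = max(EF_A=4, EF_D=6, EF_F=30, EF_G=20, EF_H=14, EF_I=10) = 30; EF_J = 30+5 = 35
Expected project duration μ = 35 hours. Critical path: B → C → F → J.

Variance along critical path = 4.000 + 1.778 + 4.000 + 2.778 = 12.556; σ = √12.556 = 3.543 hours.
Z = (37 − 35) / 3.543 = 0.564
P(T ≤ 37) = Φ(0.564) ≈ 0.714

0.714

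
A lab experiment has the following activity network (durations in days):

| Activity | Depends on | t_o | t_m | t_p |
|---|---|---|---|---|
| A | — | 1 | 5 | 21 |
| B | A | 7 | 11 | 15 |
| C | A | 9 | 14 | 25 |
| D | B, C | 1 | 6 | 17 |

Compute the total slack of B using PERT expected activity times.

4 days

te_A = (1 + 4·5 + 21)/6 = 42/6 = 7
te_B = (7 + 4·11 + 15)/6 = 66/6 = 11
te_C = (9 + 4·14 + 25)/6 = 90/6 = 15
te_D = (1 + 4·6 + 17)/6 = 42/6 = 7

Forward pass:
ES_A = 0; EF_A = 7
ES_B = 7; EF_B = 7+11 = 18
ES_C = 7; EF_C = 7+15 = 22
ES_D = max(EF_B=18, EF_C=22) = 22; EF_D = 22+7 = 29
Expected project duration μ = 29 days. Critical path: A → C → D.

Backward pass:
LF_D = 29; LS_D = 29−7 = 22
LF_C = LS_D = 22; LS_C = 22−15 = 7
LF_B = LS_D = 22; LS_B = 22−11 = 11
LF_A = min(LS_B=11, LS_C=7) = 7; LS_A = 7−7 = 0
Slack_B = LS_B − ES_B = 11 − 7 = 4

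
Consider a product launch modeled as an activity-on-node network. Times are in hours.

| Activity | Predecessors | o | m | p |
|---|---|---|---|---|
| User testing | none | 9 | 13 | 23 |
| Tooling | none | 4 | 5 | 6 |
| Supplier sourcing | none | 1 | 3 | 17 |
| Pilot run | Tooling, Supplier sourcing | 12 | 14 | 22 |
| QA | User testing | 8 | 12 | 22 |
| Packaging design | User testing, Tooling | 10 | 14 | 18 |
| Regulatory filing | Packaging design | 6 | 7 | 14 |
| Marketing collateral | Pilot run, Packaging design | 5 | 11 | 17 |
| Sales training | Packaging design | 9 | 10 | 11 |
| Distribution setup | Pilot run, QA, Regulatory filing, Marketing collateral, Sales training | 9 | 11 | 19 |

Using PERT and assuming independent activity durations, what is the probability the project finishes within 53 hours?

0.704

te_User testing = (9 + 4·13 + 23)/6 = 84/6 = 14; σ²_User testing = ((23−9)/6)² = 5.444
te_Tooling = (4 + 4·5 + 6)/6 = 30/6 = 5; σ²_Tooling = ((6−4)/6)² = 0.111
te_Supplier sourcing = (1 + 4·3 + 17)/6 = 30/6 = 5; σ²_Supplier sourcing = ((17−1)/6)² = 7.111
te_Pilot run = (12 + 4·14 + 22)/6 = 90/6 = 15; σ²_Pilot run = ((22−12)/6)² = 2.778
te_QA = (8 + 4·12 + 22)/6 = 78/6 = 13; σ²_QA = ((22−8)/6)² = 5.444
te_Packaging design = (10 + 4·14 + 18)/6 = 84/6 = 14; σ²_Packaging design = ((18−10)/6)² = 1.778
te_Regulatory filing = (6 + 4·7 + 14)/6 = 48/6 = 8; σ²_Regulatory filing = ((14−6)/6)² = 1.778
te_Marketing collateral = (5 + 4·11 + 17)/6 = 66/6 = 11; σ²_Marketing collateral = ((17−5)/6)² = 4.000
te_Sales training = (9 + 4·10 + 11)/6 = 60/6 = 10; σ²_Sales training = ((11−9)/6)² = 0.111
te_Distribution setup = (9 + 4·11 + 19)/6 = 72/6 = 12; σ²_Distribution setup = ((19−9)/6)² = 2.778

Forward pass:
ES_User testing = 0; EF_User testing = 14
ES_Tooling = 0; EF_Tooling = 5
ES_Supplier sourcing = 0; EF_Supplier sourcing = 5
ES_Pilot run = max(EF_Tooling=5, EF_Supplier sourcing=5) = 5; EF_Pilot run = 5+15 = 20
ES_QA = 14; EF_QA = 14+13 = 27
ES_Packaging design = max(EF_User testing=14, EF_Tooling=5) = 14; EF_Packaging design = 14+14 = 28
ES_Regulatory filing = 28; EF_Regulatory filing = 28+8 = 36
ES_Marketing collateral = max(EF_Pilot run=20, EF_Packaging design=28) = 28; EF_Marketing collateral = 28+11 = 39
ES_Sales training = 28; EF_Sales training = 28+10 = 38
ES_Distribution setup = max(EF_Pilot run=20, EF_QA=27, EF_Regulatory filing=36, EF_Marketing collateral=39, EF_Sales training=38) = 39; EF_Distribution setup = 39+12 = 51
Expected project duration μ = 51 hours. Critical path: User testing → Packaging design → Marketing collateral → Distribution setup.

Variance along critical path = 5.444 + 1.778 + 4.000 + 2.778 = 14.000; σ = √14.000 = 3.742 hours.
Z = (53 − 51) / 3.742 = 0.535
P(T ≤ 53) = Φ(0.535) ≈ 0.704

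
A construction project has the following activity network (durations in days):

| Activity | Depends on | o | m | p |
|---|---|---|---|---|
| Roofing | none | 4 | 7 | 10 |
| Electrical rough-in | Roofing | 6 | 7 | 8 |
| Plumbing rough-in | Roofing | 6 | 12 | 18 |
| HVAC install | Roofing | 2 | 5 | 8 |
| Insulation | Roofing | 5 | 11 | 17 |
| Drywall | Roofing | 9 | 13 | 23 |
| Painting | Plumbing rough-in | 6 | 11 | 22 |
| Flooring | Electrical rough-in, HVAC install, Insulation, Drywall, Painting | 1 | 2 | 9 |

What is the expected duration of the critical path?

te_Roofing = (4 + 4·7 + 10)/6 = 42/6 = 7
te_Electrical rough-in = (6 + 4·7 + 8)/6 = 42/6 = 7
te_Plumbing rough-in = (6 + 4·12 + 18)/6 = 72/6 = 12
te_HVAC install = (2 + 4·5 + 8)/6 = 30/6 = 5
te_Insulation = (5 + 4·11 + 17)/6 = 66/6 = 11
te_Drywall = (9 + 4·13 + 23)/6 = 84/6 = 14
te_Painting = (6 + 4·11 + 22)/6 = 72/6 = 12
te_Flooring = (1 + 4·2 + 9)/6 = 18/6 = 3

Forward pass:
ES_Roofing = 0; EF_Roofing = 7
ES_Electrical rough-in = 7; EF_Electrical rough-in = 7+7 = 14
ES_Plumbing rough-in = 7; EF_Plumbing rough-in = 7+12 = 19
ES_HVAC install = 7; EF_HVAC install = 7+5 = 12
ES_Insulation = 7; EF_Insulation = 7+11 = 18
ES_Drywall = 7; EF_Drywall = 7+14 = 21
ES_Painting = 19; EF_Painting = 19+12 = 31
ES_Flooring = max(EF_Electrical rough-in=14, EF_HVAC install=12, EF_Insulation=18, EF_Drywall=21, EF_Painting=31) = 31; EF_Flooring = 31+3 = 34
Expected project duration μ = 34 days. Critical path: Roofing → Plumbing rough-in → Painting → Flooring.

34 days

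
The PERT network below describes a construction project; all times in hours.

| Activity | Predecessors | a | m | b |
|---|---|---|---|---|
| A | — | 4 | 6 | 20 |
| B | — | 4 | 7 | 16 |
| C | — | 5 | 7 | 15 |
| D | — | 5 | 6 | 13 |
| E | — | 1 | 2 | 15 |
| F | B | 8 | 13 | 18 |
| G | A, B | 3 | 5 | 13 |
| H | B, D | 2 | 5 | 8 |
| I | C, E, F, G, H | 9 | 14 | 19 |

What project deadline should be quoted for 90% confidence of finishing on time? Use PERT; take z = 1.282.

te_A = (4 + 4·6 + 20)/6 = 48/6 = 8; σ²_A = ((20−4)/6)² = 7.111
te_B = (4 + 4·7 + 16)/6 = 48/6 = 8; σ²_B = ((16−4)/6)² = 4.000
te_C = (5 + 4·7 + 15)/6 = 48/6 = 8; σ²_C = ((15−5)/6)² = 2.778
te_D = (5 + 4·6 + 13)/6 = 42/6 = 7; σ²_D = ((13−5)/6)² = 1.778
te_E = (1 + 4·2 + 15)/6 = 24/6 = 4; σ²_E = ((15−1)/6)² = 5.444
te_F = (8 + 4·13 + 18)/6 = 78/6 = 13; σ²_F = ((18−8)/6)² = 2.778
te_G = (3 + 4·5 + 13)/6 = 36/6 = 6; σ²_G = ((13−3)/6)² = 2.778
te_H = (2 + 4·5 + 8)/6 = 30/6 = 5; σ²_H = ((8−2)/6)² = 1.000
te_I = (9 + 4·14 + 19)/6 = 84/6 = 14; σ²_I = ((19−9)/6)² = 2.778

Forward pass:
ES_A = 0; EF_A = 8
ES_B = 0; EF_B = 8
ES_C = 0; EF_C = 8
ES_D = 0; EF_D = 7
ES_E = 0; EF_E = 4
ES_F = 8; EF_F = 8+13 = 21
ES_G = max(EF_A=8, EF_B=8) = 8; EF_G = 8+6 = 14
ES_H = max(EF_B=8, EF_D=7) = 8; EF_H = 8+5 = 13
ES_I = max(EF_C=8, EF_E=4, EF_F=21, EF_G=14, EF_H=13) = 21; EF_I = 21+14 = 35
Expected project duration μ = 35 hours. Critical path: B → F → I.

Variance along critical path = 4.000 + 2.778 + 2.778 = 9.556; σ = 3.091 hours.
D = μ + z·σ = 35 + 1.282·3.091 = 39.0 hours

39.0 hours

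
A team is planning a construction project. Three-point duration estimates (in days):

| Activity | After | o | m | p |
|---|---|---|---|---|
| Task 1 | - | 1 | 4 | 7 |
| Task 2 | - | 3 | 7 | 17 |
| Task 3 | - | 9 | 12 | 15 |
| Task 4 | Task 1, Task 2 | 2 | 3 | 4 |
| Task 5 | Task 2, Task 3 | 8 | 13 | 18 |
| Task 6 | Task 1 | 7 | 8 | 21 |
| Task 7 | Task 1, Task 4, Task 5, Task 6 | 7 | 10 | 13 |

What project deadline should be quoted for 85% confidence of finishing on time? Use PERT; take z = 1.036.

te_Task 1 = (1 + 4·4 + 7)/6 = 24/6 = 4; σ²_Task 1 = ((7−1)/6)² = 1.000
te_Task 2 = (3 + 4·7 + 17)/6 = 48/6 = 8; σ²_Task 2 = ((17−3)/6)² = 5.444
te_Task 3 = (9 + 4·12 + 15)/6 = 72/6 = 12; σ²_Task 3 = ((15−9)/6)² = 1.000
te_Task 4 = (2 + 4·3 + 4)/6 = 18/6 = 3; σ²_Task 4 = ((4−2)/6)² = 0.111
te_Task 5 = (8 + 4·13 + 18)/6 = 78/6 = 13; σ²_Task 5 = ((18−8)/6)² = 2.778
te_Task 6 = (7 + 4·8 + 21)/6 = 60/6 = 10; σ²_Task 6 = ((21−7)/6)² = 5.444
te_Task 7 = (7 + 4·10 + 13)/6 = 60/6 = 10; σ²_Task 7 = ((13−7)/6)² = 1.000

Forward pass:
ES_Task 1 = 0; EF_Task 1 = 4
ES_Task 2 = 0; EF_Task 2 = 8
ES_Task 3 = 0; EF_Task 3 = 12
ES_Task 4 = max(EF_Task 1=4, EF_Task 2=8) = 8; EF_Task 4 = 8+3 = 11
ES_Task 5 = max(EF_Task 2=8, EF_Task 3=12) = 12; EF_Task 5 = 12+13 = 25
ES_Task 6 = 4; EF_Task 6 = 4+10 = 14
ES_Task 7 = max(EF_Task 1=4, EF_Task 4=11, EF_Task 5=25, EF_Task 6=14) = 25; EF_Task 7 = 25+10 = 35
Expected project duration μ = 35 days. Critical path: Task 3 → Task 5 → Task 7.

Variance along critical path = 1.000 + 2.778 + 1.000 = 4.778; σ = 2.186 days.
D = μ + z·σ = 35 + 1.036·2.186 = 37.3 days

37.3 days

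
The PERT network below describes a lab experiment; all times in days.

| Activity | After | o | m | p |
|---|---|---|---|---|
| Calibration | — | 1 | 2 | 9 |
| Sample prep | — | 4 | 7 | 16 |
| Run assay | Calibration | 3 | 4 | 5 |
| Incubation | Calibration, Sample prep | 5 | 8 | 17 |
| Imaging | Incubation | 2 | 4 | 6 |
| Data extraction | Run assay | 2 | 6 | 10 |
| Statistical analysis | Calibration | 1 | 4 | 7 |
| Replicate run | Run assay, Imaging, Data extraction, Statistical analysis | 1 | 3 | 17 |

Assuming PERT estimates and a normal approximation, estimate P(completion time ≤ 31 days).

te_Calibration = (1 + 4·2 + 9)/6 = 18/6 = 3; σ²_Calibration = ((9−1)/6)² = 1.778
te_Sample prep = (4 + 4·7 + 16)/6 = 48/6 = 8; σ²_Sample prep = ((16−4)/6)² = 4.000
te_Run assay = (3 + 4·4 + 5)/6 = 24/6 = 4; σ²_Run assay = ((5−3)/6)² = 0.111
te_Incubation = (5 + 4·8 + 17)/6 = 54/6 = 9; σ²_Incubation = ((17−5)/6)² = 4.000
te_Imaging = (2 + 4·4 + 6)/6 = 24/6 = 4; σ²_Imaging = ((6−2)/6)² = 0.444
te_Data extraction = (2 + 4·6 + 10)/6 = 36/6 = 6; σ²_Data extraction = ((10−2)/6)² = 1.778
te_Statistical analysis = (1 + 4·4 + 7)/6 = 24/6 = 4; σ²_Statistical analysis = ((7−1)/6)² = 1.000
te_Replicate run = (1 + 4·3 + 17)/6 = 30/6 = 5; σ²_Replicate run = ((17−1)/6)² = 7.111

Forward pass:
ES_Calibration = 0; EF_Calibration = 3
ES_Sample prep = 0; EF_Sample prep = 8
ES_Run assay = 3; EF_Run assay = 3+4 = 7
ES_Incubation = max(EF_Calibration=3, EF_Sample prep=8) = 8; EF_Incubation = 8+9 = 17
ES_Imaging = 17; EF_Imaging = 17+4 = 21
ES_Data extraction = 7; EF_Data extraction = 7+6 = 13
ES_Statistical analysis = 3; EF_Statistical analysis = 3+4 = 7
ES_Replicate run = max(EF_Run assay=7, EF_Imaging=21, EF_Data extraction=13, EF_Statistical analysis=7) = 21; EF_Replicate run = 21+5 = 26
Expected project duration μ = 26 days. Critical path: Sample prep → Incubation → Imaging → Replicate run.

Variance along critical path = 4.000 + 4.000 + 0.444 + 7.111 = 15.556; σ = √15.556 = 3.944 days.
Z = (31 − 26) / 3.944 = 1.268
P(T ≤ 31) = Φ(1.268) ≈ 0.898

0.898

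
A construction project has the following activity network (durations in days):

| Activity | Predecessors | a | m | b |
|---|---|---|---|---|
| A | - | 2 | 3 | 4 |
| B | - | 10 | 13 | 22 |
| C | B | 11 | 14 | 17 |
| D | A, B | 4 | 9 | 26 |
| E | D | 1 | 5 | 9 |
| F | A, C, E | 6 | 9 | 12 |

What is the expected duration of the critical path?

39 days

te_A = (2 + 4·3 + 4)/6 = 18/6 = 3
te_B = (10 + 4·13 + 22)/6 = 84/6 = 14
te_C = (11 + 4·14 + 17)/6 = 84/6 = 14
te_D = (4 + 4·9 + 26)/6 = 66/6 = 11
te_E = (1 + 4·5 + 9)/6 = 30/6 = 5
te_F = (6 + 4·9 + 12)/6 = 54/6 = 9

Forward pass:
ES_A = 0; EF_A = 3
ES_B = 0; EF_B = 14
ES_C = 14; EF_C = 14+14 = 28
ES_D = max(EF_A=3, EF_B=14) = 14; EF_D = 14+11 = 25
ES_E = 25; EF_E = 25+5 = 30
ES_F = max(EF_A=3, EF_C=28, EF_E=30) = 30; EF_F = 30+9 = 39
Expected project duration μ = 39 days. Critical path: B → D → E → F.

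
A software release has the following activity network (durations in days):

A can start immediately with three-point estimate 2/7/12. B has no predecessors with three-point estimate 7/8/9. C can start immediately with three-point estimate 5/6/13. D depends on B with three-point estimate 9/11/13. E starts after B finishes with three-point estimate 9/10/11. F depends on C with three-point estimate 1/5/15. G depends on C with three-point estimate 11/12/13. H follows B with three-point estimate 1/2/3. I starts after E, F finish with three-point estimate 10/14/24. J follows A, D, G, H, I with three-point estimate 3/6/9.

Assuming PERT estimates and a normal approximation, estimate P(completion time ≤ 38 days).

te_A = (2 + 4·7 + 12)/6 = 42/6 = 7; σ²_A = ((12−2)/6)² = 2.778
te_B = (7 + 4·8 + 9)/6 = 48/6 = 8; σ²_B = ((9−7)/6)² = 0.111
te_C = (5 + 4·6 + 13)/6 = 42/6 = 7; σ²_C = ((13−5)/6)² = 1.778
te_D = (9 + 4·11 + 13)/6 = 66/6 = 11; σ²_D = ((13−9)/6)² = 0.444
te_E = (9 + 4·10 + 11)/6 = 60/6 = 10; σ²_E = ((11−9)/6)² = 0.111
te_F = (1 + 4·5 + 15)/6 = 36/6 = 6; σ²_F = ((15−1)/6)² = 5.444
te_G = (11 + 4·12 + 13)/6 = 72/6 = 12; σ²_G = ((13−11)/6)² = 0.111
te_H = (1 + 4·2 + 3)/6 = 12/6 = 2; σ²_H = ((3−1)/6)² = 0.111
te_I = (10 + 4·14 + 24)/6 = 90/6 = 15; σ²_I = ((24−10)/6)² = 5.444
te_J = (3 + 4·6 + 9)/6 = 36/6 = 6; σ²_J = ((9−3)/6)² = 1.000

Forward pass:
ES_A = 0; EF_A = 7
ES_B = 0; EF_B = 8
ES_C = 0; EF_C = 7
ES_D = 8; EF_D = 8+11 = 19
ES_E = 8; EF_E = 8+10 = 18
ES_F = 7; EF_F = 7+6 = 13
ES_G = 7; EF_G = 7+12 = 19
ES_H = 8; EF_H = 8+2 = 10
ES_I = max(EF_E=18, EF_F=13) = 18; EF_I = 18+15 = 33
ES_J = max(EF_A=7, EF_D=19, EF_G=19, EF_H=10, EF_I=33) = 33; EF_J = 33+6 = 39
Expected project duration μ = 39 days. Critical path: B → E → I → J.

Variance along critical path = 0.111 + 0.111 + 5.444 + 1.000 = 6.667; σ = √6.667 = 2.582 days.
Z = (38 − 39) / 2.582 = -0.387
P(T ≤ 38) = Φ(-0.387) ≈ 0.349

0.349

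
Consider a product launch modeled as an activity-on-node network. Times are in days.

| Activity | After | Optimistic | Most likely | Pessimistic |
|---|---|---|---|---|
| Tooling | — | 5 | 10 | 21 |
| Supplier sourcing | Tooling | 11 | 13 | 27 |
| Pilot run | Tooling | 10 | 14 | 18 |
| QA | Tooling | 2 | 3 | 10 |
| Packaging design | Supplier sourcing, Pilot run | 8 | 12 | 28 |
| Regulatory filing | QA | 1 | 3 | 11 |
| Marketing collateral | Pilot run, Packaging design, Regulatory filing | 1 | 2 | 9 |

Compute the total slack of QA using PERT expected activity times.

te_Tooling = (5 + 4·10 + 21)/6 = 66/6 = 11
te_Supplier sourcing = (11 + 4·13 + 27)/6 = 90/6 = 15
te_Pilot run = (10 + 4·14 + 18)/6 = 84/6 = 14
te_QA = (2 + 4·3 + 10)/6 = 24/6 = 4
te_Packaging design = (8 + 4·12 + 28)/6 = 84/6 = 14
te_Regulatory filing = (1 + 4·3 + 11)/6 = 24/6 = 4
te_Marketing collateral = (1 + 4·2 + 9)/6 = 18/6 = 3

Forward pass:
ES_Tooling = 0; EF_Tooling = 11
ES_Supplier sourcing = 11; EF_Supplier sourcing = 11+15 = 26
ES_Pilot run = 11; EF_Pilot run = 11+14 = 25
ES_QA = 11; EF_QA = 11+4 = 15
ES_Packaging design = max(EF_Supplier sourcing=26, EF_Pilot run=25) = 26; EF_Packaging design = 26+14 = 40
ES_Regulatory filing = 15; EF_Regulatory filing = 15+4 = 19
ES_Marketing collateral = max(EF_Pilot run=25, EF_Packaging design=40, EF_Regulatory filing=19) = 40; EF_Marketing collateral = 40+3 = 43
Expected project duration μ = 43 days. Critical path: Tooling → Supplier sourcing → Packaging design → Marketing collateral.

Backward pass:
LF_Marketing collateral = 43; LS_Marketing collateral = 43−3 = 40
LF_Regulatory filing = LS_Marketing collateral = 40; LS_Regulatory filing = 40−4 = 36
LF_Packaging design = LS_Marketing collateral = 40; LS_Packaging design = 40−14 = 26
LF_QA = LS_Regulatory filing = 36; LS_QA = 36−4 = 32
LF_Pilot run = min(LS_Packaging design=26, LS_Marketing collateral=40) = 26; LS_Pilot run = 26−14 = 12
LF_Supplier sourcing = LS_Packaging design = 26; LS_Supplier sourcing = 26−15 = 11
LF_Tooling = min(LS_Supplier sourcing=11, LS_Pilot run=12, LS_QA=32) = 11; LS_Tooling = 11−11 = 0
Slack_QA = LS_QA − ES_QA = 32 − 11 = 21

21 days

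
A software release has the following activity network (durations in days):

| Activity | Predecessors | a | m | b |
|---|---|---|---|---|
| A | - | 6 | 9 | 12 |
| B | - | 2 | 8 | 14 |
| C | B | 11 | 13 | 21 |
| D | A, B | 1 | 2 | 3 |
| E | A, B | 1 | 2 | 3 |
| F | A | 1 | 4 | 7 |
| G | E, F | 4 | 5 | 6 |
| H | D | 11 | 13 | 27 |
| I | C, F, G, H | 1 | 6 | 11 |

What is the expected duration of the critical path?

te_A = (6 + 4·9 + 12)/6 = 54/6 = 9
te_B = (2 + 4·8 + 14)/6 = 48/6 = 8
te_C = (11 + 4·13 + 21)/6 = 84/6 = 14
te_D = (1 + 4·2 + 3)/6 = 12/6 = 2
te_E = (1 + 4·2 + 3)/6 = 12/6 = 2
te_F = (1 + 4·4 + 7)/6 = 24/6 = 4
te_G = (4 + 4·5 + 6)/6 = 30/6 = 5
te_H = (11 + 4·13 + 27)/6 = 90/6 = 15
te_I = (1 + 4·6 + 11)/6 = 36/6 = 6

Forward pass:
ES_A = 0; EF_A = 9
ES_B = 0; EF_B = 8
ES_C = 8; EF_C = 8+14 = 22
ES_D = max(EF_A=9, EF_B=8) = 9; EF_D = 9+2 = 11
ES_E = max(EF_A=9, EF_B=8) = 9; EF_E = 9+2 = 11
ES_F = 9; EF_F = 9+4 = 13
ES_G = max(EF_E=11, EF_F=13) = 13; EF_G = 13+5 = 18
ES_H = 11; EF_H = 11+15 = 26
ES_I = max(EF_C=22, EF_F=13, EF_G=18, EF_H=26) = 26; EF_I = 26+6 = 32
Expected project duration μ = 32 days. Critical path: A → D → H → I.

32 days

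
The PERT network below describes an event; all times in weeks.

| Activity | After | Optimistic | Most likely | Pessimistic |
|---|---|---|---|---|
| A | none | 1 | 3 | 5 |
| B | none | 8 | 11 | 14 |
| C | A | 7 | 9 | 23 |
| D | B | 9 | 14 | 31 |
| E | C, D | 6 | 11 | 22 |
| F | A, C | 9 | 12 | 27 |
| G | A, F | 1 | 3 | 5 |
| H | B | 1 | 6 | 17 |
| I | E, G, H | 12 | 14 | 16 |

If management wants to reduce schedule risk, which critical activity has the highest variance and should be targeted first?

te_A = (1 + 4·3 + 5)/6 = 18/6 = 3; σ²_A = ((5−1)/6)² = 0.444
te_B = (8 + 4·11 + 14)/6 = 66/6 = 11; σ²_B = ((14−8)/6)² = 1.000
te_C = (7 + 4·9 + 23)/6 = 66/6 = 11; σ²_C = ((23−7)/6)² = 7.111
te_D = (9 + 4·14 + 31)/6 = 96/6 = 16; σ²_D = ((31−9)/6)² = 13.444
te_E = (6 + 4·11 + 22)/6 = 72/6 = 12; σ²_E = ((22−6)/6)² = 7.111
te_F = (9 + 4·12 + 27)/6 = 84/6 = 14; σ²_F = ((27−9)/6)² = 9.000
te_G = (1 + 4·3 + 5)/6 = 18/6 = 3; σ²_G = ((5−1)/6)² = 0.444
te_H = (1 + 4·6 + 17)/6 = 42/6 = 7; σ²_H = ((17−1)/6)² = 7.111
te_I = (12 + 4·14 + 16)/6 = 84/6 = 14; σ²_I = ((16−12)/6)² = 0.444

Forward pass:
ES_A = 0; EF_A = 3
ES_B = 0; EF_B = 11
ES_C = 3; EF_C = 3+11 = 14
ES_D = 11; EF_D = 11+16 = 27
ES_E = max(EF_C=14, EF_D=27) = 27; EF_E = 27+12 = 39
ES_F = max(EF_A=3, EF_C=14) = 14; EF_F = 14+14 = 28
ES_G = max(EF_A=3, EF_F=28) = 28; EF_G = 28+3 = 31
ES_H = 11; EF_H = 11+7 = 18
ES_I = max(EF_E=39, EF_G=31, EF_H=18) = 39; EF_I = 39+14 = 53
Expected project duration μ = 53 weeks. Critical path: B → D → E → I.

Variances on critical path: σ²_B=1.000, σ²_D=13.444, σ²_E=7.111, σ²_I=0.444.
Largest is σ²_D = 13.444.

D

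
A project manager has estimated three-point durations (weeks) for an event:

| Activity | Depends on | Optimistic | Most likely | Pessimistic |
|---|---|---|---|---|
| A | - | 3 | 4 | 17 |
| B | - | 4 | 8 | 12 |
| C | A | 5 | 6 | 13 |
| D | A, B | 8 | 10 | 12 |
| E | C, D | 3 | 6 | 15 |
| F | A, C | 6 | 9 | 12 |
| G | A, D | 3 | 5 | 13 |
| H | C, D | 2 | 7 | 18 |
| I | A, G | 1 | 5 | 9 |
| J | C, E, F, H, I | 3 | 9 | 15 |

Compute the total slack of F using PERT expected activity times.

7 weeks

te_A = (3 + 4·4 + 17)/6 = 36/6 = 6
te_B = (4 + 4·8 + 12)/6 = 48/6 = 8
te_C = (5 + 4·6 + 13)/6 = 42/6 = 7
te_D = (8 + 4·10 + 12)/6 = 60/6 = 10
te_E = (3 + 4·6 + 15)/6 = 42/6 = 7
te_F = (6 + 4·9 + 12)/6 = 54/6 = 9
te_G = (3 + 4·5 + 13)/6 = 36/6 = 6
te_H = (2 + 4·7 + 18)/6 = 48/6 = 8
te_I = (1 + 4·5 + 9)/6 = 30/6 = 5
te_J = (3 + 4·9 + 15)/6 = 54/6 = 9

Forward pass:
ES_A = 0; EF_A = 6
ES_B = 0; EF_B = 8
ES_C = 6; EF_C = 6+7 = 13
ES_D = max(EF_A=6, EF_B=8) = 8; EF_D = 8+10 = 18
ES_E = max(EF_C=13, EF_D=18) = 18; EF_E = 18+7 = 25
ES_F = max(EF_A=6, EF_C=13) = 13; EF_F = 13+9 = 22
ES_G = max(EF_A=6, EF_D=18) = 18; EF_G = 18+6 = 24
ES_H = max(EF_C=13, EF_D=18) = 18; EF_H = 18+8 = 26
ES_I = max(EF_A=6, EF_G=24) = 24; EF_I = 24+5 = 29
ES_J = max(EF_C=13, EF_E=25, EF_F=22, EF_H=26, EF_I=29) = 29; EF_J = 29+9 = 38
Expected project duration μ = 38 weeks. Critical path: B → D → G → I → J.

Backward pass:
LF_J = 38; LS_J = 38−9 = 29
LF_I = LS_J = 29; LS_I = 29−5 = 24
LF_H = LS_J = 29; LS_H = 29−8 = 21
LF_G = LS_I = 24; LS_G = 24−6 = 18
LF_F = LS_J = 29; LS_F = 29−9 = 20
LF_E = LS_J = 29; LS_E = 29−7 = 22
LF_D = min(LS_E=22, LS_G=18, LS_H=21) = 18; LS_D = 18−10 = 8
LF_C = min(LS_E=22, LS_F=20, LS_H=21, LS_J=29) = 20; LS_C = 20−7 = 13
LF_B = LS_D = 8; LS_B = 8−8 = 0
LF_A = min(LS_C=13, LS_D=8, LS_F=20, LS_G=18, LS_I=24) = 8; LS_A = 8−6 = 2
Slack_F = LS_F − ES_F = 20 − 13 = 7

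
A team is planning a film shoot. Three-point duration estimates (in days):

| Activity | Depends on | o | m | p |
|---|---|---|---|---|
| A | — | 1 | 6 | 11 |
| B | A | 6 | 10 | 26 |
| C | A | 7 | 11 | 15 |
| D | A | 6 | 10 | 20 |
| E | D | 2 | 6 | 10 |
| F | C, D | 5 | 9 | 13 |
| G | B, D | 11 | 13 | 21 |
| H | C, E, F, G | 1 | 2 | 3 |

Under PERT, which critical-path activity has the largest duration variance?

te_A = (1 + 4·6 + 11)/6 = 36/6 = 6; σ²_A = ((11−1)/6)² = 2.778
te_B = (6 + 4·10 + 26)/6 = 72/6 = 12; σ²_B = ((26−6)/6)² = 11.111
te_C = (7 + 4·11 + 15)/6 = 66/6 = 11; σ²_C = ((15−7)/6)² = 1.778
te_D = (6 + 4·10 + 20)/6 = 66/6 = 11; σ²_D = ((20−6)/6)² = 5.444
te_E = (2 + 4·6 + 10)/6 = 36/6 = 6; σ²_E = ((10−2)/6)² = 1.778
te_F = (5 + 4·9 + 13)/6 = 54/6 = 9; σ²_F = ((13−5)/6)² = 1.778
te_G = (11 + 4·13 + 21)/6 = 84/6 = 14; σ²_G = ((21−11)/6)² = 2.778
te_H = (1 + 4·2 + 3)/6 = 12/6 = 2; σ²_H = ((3−1)/6)² = 0.111

Forward pass:
ES_A = 0; EF_A = 6
ES_B = 6; EF_B = 6+12 = 18
ES_C = 6; EF_C = 6+11 = 17
ES_D = 6; EF_D = 6+11 = 17
ES_E = 17; EF_E = 17+6 = 23
ES_F = max(EF_C=17, EF_D=17) = 17; EF_F = 17+9 = 26
ES_G = max(EF_B=18, EF_D=17) = 18; EF_G = 18+14 = 32
ES_H = max(EF_C=17, EF_E=23, EF_F=26, EF_G=32) = 32; EF_H = 32+2 = 34
Expected project duration μ = 34 days. Critical path: A → B → G → H.

Variances on critical path: σ²_A=2.778, σ²_B=11.111, σ²_G=2.778, σ²_H=0.111.
Largest is σ²_B = 11.111.

B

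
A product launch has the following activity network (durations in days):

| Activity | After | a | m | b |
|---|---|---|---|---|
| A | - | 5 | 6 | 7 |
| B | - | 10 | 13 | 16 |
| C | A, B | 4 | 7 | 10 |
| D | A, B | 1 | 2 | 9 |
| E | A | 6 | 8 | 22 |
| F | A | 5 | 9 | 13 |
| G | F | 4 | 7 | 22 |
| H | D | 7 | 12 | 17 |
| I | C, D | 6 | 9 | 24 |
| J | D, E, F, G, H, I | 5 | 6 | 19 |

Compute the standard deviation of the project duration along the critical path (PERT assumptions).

te_A = (5 + 4·6 + 7)/6 = 36/6 = 6; σ²_A = ((7−5)/6)² = 0.111
te_B = (10 + 4·13 + 16)/6 = 78/6 = 13; σ²_B = ((16−10)/6)² = 1.000
te_C = (4 + 4·7 + 10)/6 = 42/6 = 7; σ²_C = ((10−4)/6)² = 1.000
te_D = (1 + 4·2 + 9)/6 = 18/6 = 3; σ²_D = ((9−1)/6)² = 1.778
te_E = (6 + 4·8 + 22)/6 = 60/6 = 10; σ²_E = ((22−6)/6)² = 7.111
te_F = (5 + 4·9 + 13)/6 = 54/6 = 9; σ²_F = ((13−5)/6)² = 1.778
te_G = (4 + 4·7 + 22)/6 = 54/6 = 9; σ²_G = ((22−4)/6)² = 9.000
te_H = (7 + 4·12 + 17)/6 = 72/6 = 12; σ²_H = ((17−7)/6)² = 2.778
te_I = (6 + 4·9 + 24)/6 = 66/6 = 11; σ²_I = ((24−6)/6)² = 9.000
te_J = (5 + 4·6 + 19)/6 = 48/6 = 8; σ²_J = ((19−5)/6)² = 5.444

Forward pass:
ES_A = 0; EF_A = 6
ES_B = 0; EF_B = 13
ES_C = max(EF_A=6, EF_B=13) = 13; EF_C = 13+7 = 20
ES_D = max(EF_A=6, EF_B=13) = 13; EF_D = 13+3 = 16
ES_E = 6; EF_E = 6+10 = 16
ES_F = 6; EF_F = 6+9 = 15
ES_G = 15; EF_G = 15+9 = 24
ES_H = 16; EF_H = 16+12 = 28
ES_I = max(EF_C=20, EF_D=16) = 20; EF_I = 20+11 = 31
ES_J = max(EF_D=16, EF_E=16, EF_F=15, EF_G=24, EF_H=28, EF_I=31) = 31; EF_J = 31+8 = 39
Expected project duration μ = 39 days. Critical path: B → C → I → J.

Variance along critical path = 1.000 + 1.000 + 9.000 + 5.444 = 16.444
σ = √16.444 = 4.055 days

4.06 days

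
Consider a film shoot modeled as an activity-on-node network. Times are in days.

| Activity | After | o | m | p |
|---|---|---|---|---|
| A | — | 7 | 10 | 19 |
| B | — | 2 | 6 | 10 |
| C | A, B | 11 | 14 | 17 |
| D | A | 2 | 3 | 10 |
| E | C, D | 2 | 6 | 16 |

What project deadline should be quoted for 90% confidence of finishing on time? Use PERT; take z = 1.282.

36.1 days

te_A = (7 + 4·10 + 19)/6 = 66/6 = 11; σ²_A = ((19−7)/6)² = 4.000
te_B = (2 + 4·6 + 10)/6 = 36/6 = 6; σ²_B = ((10−2)/6)² = 1.778
te_C = (11 + 4·14 + 17)/6 = 84/6 = 14; σ²_C = ((17−11)/6)² = 1.000
te_D = (2 + 4·3 + 10)/6 = 24/6 = 4; σ²_D = ((10−2)/6)² = 1.778
te_E = (2 + 4·6 + 16)/6 = 42/6 = 7; σ²_E = ((16−2)/6)² = 5.444

Forward pass:
ES_A = 0; EF_A = 11
ES_B = 0; EF_B = 6
ES_C = max(EF_A=11, EF_B=6) = 11; EF_C = 11+14 = 25
ES_D = 11; EF_D = 11+4 = 15
ES_E = max(EF_C=25, EF_D=15) = 25; EF_E = 25+7 = 32
Expected project duration μ = 32 days. Critical path: A → C → E.

Variance along critical path = 4.000 + 1.000 + 5.444 = 10.444; σ = 3.232 days.
D = μ + z·σ = 32 + 1.282·3.232 = 36.1 days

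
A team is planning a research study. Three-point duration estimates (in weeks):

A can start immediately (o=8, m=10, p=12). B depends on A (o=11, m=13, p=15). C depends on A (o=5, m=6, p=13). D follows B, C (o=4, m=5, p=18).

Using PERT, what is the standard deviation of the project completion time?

te_A = (8 + 4·10 + 12)/6 = 60/6 = 10; σ²_A = ((12−8)/6)² = 0.444
te_B = (11 + 4·13 + 15)/6 = 78/6 = 13; σ²_B = ((15−11)/6)² = 0.444
te_C = (5 + 4·6 + 13)/6 = 42/6 = 7; σ²_C = ((13−5)/6)² = 1.778
te_D = (4 + 4·5 + 18)/6 = 42/6 = 7; σ²_D = ((18−4)/6)² = 5.444

Forward pass:
ES_A = 0; EF_A = 10
ES_B = 10; EF_B = 10+13 = 23
ES_C = 10; EF_C = 10+7 = 17
ES_D = max(EF_B=23, EF_C=17) = 23; EF_D = 23+7 = 30
Expected project duration μ = 30 weeks. Critical path: A → B → D.

Variance along critical path = 0.444 + 0.444 + 5.444 = 6.333
σ = √6.333 = 2.517 weeks

2.52 weeks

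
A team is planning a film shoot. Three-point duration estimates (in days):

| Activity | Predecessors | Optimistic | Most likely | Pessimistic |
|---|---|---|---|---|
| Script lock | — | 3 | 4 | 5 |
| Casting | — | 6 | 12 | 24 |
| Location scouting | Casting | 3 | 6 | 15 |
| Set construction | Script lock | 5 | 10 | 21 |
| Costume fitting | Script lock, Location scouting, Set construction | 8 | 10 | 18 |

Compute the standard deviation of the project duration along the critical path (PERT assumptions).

3.97 days

te_Script lock = (3 + 4·4 + 5)/6 = 24/6 = 4; σ²_Script lock = ((5−3)/6)² = 0.111
te_Casting = (6 + 4·12 + 24)/6 = 78/6 = 13; σ²_Casting = ((24−6)/6)² = 9.000
te_Location scouting = (3 + 4·6 + 15)/6 = 42/6 = 7; σ²_Location scouting = ((15−3)/6)² = 4.000
te_Set construction = (5 + 4·10 + 21)/6 = 66/6 = 11; σ²_Set construction = ((21−5)/6)² = 7.111
te_Costume fitting = (8 + 4·10 + 18)/6 = 66/6 = 11; σ²_Costume fitting = ((18−8)/6)² = 2.778

Forward pass:
ES_Script lock = 0; EF_Script lock = 4
ES_Casting = 0; EF_Casting = 13
ES_Location scouting = 13; EF_Location scouting = 13+7 = 20
ES_Set construction = 4; EF_Set construction = 4+11 = 15
ES_Costume fitting = max(EF_Script lock=4, EF_Location scouting=20, EF_Set construction=15) = 20; EF_Costume fitting = 20+11 = 31
Expected project duration μ = 31 days. Critical path: Casting → Location scouting → Costume fitting.

Variance along critical path = 9.000 + 4.000 + 2.778 = 15.778
σ = √15.778 = 3.972 days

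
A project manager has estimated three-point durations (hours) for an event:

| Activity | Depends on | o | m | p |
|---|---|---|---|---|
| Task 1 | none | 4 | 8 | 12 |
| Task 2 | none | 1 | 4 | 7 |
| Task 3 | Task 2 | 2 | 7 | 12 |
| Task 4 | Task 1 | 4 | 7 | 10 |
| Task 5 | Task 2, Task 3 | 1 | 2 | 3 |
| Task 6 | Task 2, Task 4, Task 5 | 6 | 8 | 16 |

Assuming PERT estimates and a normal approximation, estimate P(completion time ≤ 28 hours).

te_Task 1 = (4 + 4·8 + 12)/6 = 48/6 = 8; σ²_Task 1 = ((12−4)/6)² = 1.778
te_Task 2 = (1 + 4·4 + 7)/6 = 24/6 = 4; σ²_Task 2 = ((7−1)/6)² = 1.000
te_Task 3 = (2 + 4·7 + 12)/6 = 42/6 = 7; σ²_Task 3 = ((12−2)/6)² = 2.778
te_Task 4 = (4 + 4·7 + 10)/6 = 42/6 = 7; σ²_Task 4 = ((10−4)/6)² = 1.000
te_Task 5 = (1 + 4·2 + 3)/6 = 12/6 = 2; σ²_Task 5 = ((3−1)/6)² = 0.111
te_Task 6 = (6 + 4·8 + 16)/6 = 54/6 = 9; σ²_Task 6 = ((16−6)/6)² = 2.778

Forward pass:
ES_Task 1 = 0; EF_Task 1 = 8
ES_Task 2 = 0; EF_Task 2 = 4
ES_Task 3 = 4; EF_Task 3 = 4+7 = 11
ES_Task 4 = 8; EF_Task 4 = 8+7 = 15
ES_Task 5 = max(EF_Task 2=4, EF_Task 3=11) = 11; EF_Task 5 = 11+2 = 13
ES_Task 6 = max(EF_Task 2=4, EF_Task 4=15, EF_Task 5=13) = 15; EF_Task 6 = 15+9 = 24
Expected project duration μ = 24 hours. Critical path: Task 1 → Task 4 → Task 6.

Variance along critical path = 1.778 + 1.000 + 2.778 = 5.556; σ = √5.556 = 2.357 hours.
Z = (28 − 24) / 2.357 = 1.697
P(T ≤ 28) = Φ(1.697) ≈ 0.955

0.955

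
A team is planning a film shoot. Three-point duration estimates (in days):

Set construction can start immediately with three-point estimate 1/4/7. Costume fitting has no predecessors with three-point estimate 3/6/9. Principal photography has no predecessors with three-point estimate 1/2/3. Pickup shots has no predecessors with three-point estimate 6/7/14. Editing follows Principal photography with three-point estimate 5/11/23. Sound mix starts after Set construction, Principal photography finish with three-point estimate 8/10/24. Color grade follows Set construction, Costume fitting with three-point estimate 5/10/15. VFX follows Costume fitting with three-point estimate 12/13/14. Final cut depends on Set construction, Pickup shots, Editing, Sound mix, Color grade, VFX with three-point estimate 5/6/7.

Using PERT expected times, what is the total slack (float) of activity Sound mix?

te_Set construction = (1 + 4·4 + 7)/6 = 24/6 = 4
te_Costume fitting = (3 + 4·6 + 9)/6 = 36/6 = 6
te_Principal photography = (1 + 4·2 + 3)/6 = 12/6 = 2
te_Pickup shots = (6 + 4·7 + 14)/6 = 48/6 = 8
te_Editing = (5 + 4·11 + 23)/6 = 72/6 = 12
te_Sound mix = (8 + 4·10 + 24)/6 = 72/6 = 12
te_Color grade = (5 + 4·10 + 15)/6 = 60/6 = 10
te_VFX = (12 + 4·13 + 14)/6 = 78/6 = 13
te_Final cut = (5 + 4·6 + 7)/6 = 36/6 = 6

Forward pass:
ES_Set construction = 0; EF_Set construction = 4
ES_Costume fitting = 0; EF_Costume fitting = 6
ES_Principal photography = 0; EF_Principal photography = 2
ES_Pickup shots = 0; EF_Pickup shots = 8
ES_Editing = 2; EF_Editing = 2+12 = 14
ES_Sound mix = max(EF_Set construction=4, EF_Principal photography=2) = 4; EF_Sound mix = 4+12 = 16
ES_Color grade = max(EF_Set construction=4, EF_Costume fitting=6) = 6; EF_Color grade = 6+10 = 16
ES_VFX = 6; EF_VFX = 6+13 = 19
ES_Final cut = max(EF_Set construction=4, EF_Pickup shots=8, EF_Editing=14, EF_Sound mix=16, EF_Color grade=16, EF_VFX=19) = 19; EF_Final cut = 19+6 = 25
Expected project duration μ = 25 days. Critical path: Costume fitting → VFX → Final cut.

Backward pass:
LF_Final cut = 25; LS_Final cut = 25−6 = 19
LF_VFX = LS_Final cut = 19; LS_VFX = 19−13 = 6
LF_Color grade = LS_Final cut = 19; LS_Color grade = 19−10 = 9
LF_Sound mix = LS_Final cut = 19; LS_Sound mix = 19−12 = 7
LF_Editing = LS_Final cut = 19; LS_Editing = 19−12 = 7
LF_Pickup shots = LS_Final cut = 19; LS_Pickup shots = 19−8 = 11
LF_Principal photography = min(LS_Editing=7, LS_Sound mix=7) = 7; LS_Principal photography = 7−2 = 5
LF_Costume fitting = min(LS_Color grade=9, LS_VFX=6) = 6; LS_Costume fitting = 6−6 = 0
LF_Set construction = min(LS_Sound mix=7, LS_Color grade=9, LS_Final cut=19) = 7; LS_Set construction = 7−4 = 3
Slack_Sound mix = LS_Sound mix − ES_Sound mix = 7 − 4 = 3

3 days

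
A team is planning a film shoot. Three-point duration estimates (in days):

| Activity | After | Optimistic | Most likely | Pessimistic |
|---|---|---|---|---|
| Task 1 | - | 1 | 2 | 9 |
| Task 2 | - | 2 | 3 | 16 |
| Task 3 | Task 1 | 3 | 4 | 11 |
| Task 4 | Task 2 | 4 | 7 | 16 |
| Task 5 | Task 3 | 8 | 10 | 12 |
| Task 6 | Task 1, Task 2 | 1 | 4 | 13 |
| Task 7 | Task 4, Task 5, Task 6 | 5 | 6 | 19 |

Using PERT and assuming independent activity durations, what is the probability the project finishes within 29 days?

0.836

te_Task 1 = (1 + 4·2 + 9)/6 = 18/6 = 3; σ²_Task 1 = ((9−1)/6)² = 1.778
te_Task 2 = (2 + 4·3 + 16)/6 = 30/6 = 5; σ²_Task 2 = ((16−2)/6)² = 5.444
te_Task 3 = (3 + 4·4 + 11)/6 = 30/6 = 5; σ²_Task 3 = ((11−3)/6)² = 1.778
te_Task 4 = (4 + 4·7 + 16)/6 = 48/6 = 8; σ²_Task 4 = ((16−4)/6)² = 4.000
te_Task 5 = (8 + 4·10 + 12)/6 = 60/6 = 10; σ²_Task 5 = ((12−8)/6)² = 0.444
te_Task 6 = (1 + 4·4 + 13)/6 = 30/6 = 5; σ²_Task 6 = ((13−1)/6)² = 4.000
te_Task 7 = (5 + 4·6 + 19)/6 = 48/6 = 8; σ²_Task 7 = ((19−5)/6)² = 5.444

Forward pass:
ES_Task 1 = 0; EF_Task 1 = 3
ES_Task 2 = 0; EF_Task 2 = 5
ES_Task 3 = 3; EF_Task 3 = 3+5 = 8
ES_Task 4 = 5; EF_Task 4 = 5+8 = 13
ES_Task 5 = 8; EF_Task 5 = 8+10 = 18
ES_Task 6 = max(EF_Task 1=3, EF_Task 2=5) = 5; EF_Task 6 = 5+5 = 10
ES_Task 7 = max(EF_Task 4=13, EF_Task 5=18, EF_Task 6=10) = 18; EF_Task 7 = 18+8 = 26
Expected project duration μ = 26 days. Critical path: Task 1 → Task 3 → Task 5 → Task 7.

Variance along critical path = 1.778 + 1.778 + 0.444 + 5.444 = 9.444; σ = √9.444 = 3.073 days.
Z = (29 − 26) / 3.073 = 0.976
P(T ≤ 29) = Φ(0.976) ≈ 0.836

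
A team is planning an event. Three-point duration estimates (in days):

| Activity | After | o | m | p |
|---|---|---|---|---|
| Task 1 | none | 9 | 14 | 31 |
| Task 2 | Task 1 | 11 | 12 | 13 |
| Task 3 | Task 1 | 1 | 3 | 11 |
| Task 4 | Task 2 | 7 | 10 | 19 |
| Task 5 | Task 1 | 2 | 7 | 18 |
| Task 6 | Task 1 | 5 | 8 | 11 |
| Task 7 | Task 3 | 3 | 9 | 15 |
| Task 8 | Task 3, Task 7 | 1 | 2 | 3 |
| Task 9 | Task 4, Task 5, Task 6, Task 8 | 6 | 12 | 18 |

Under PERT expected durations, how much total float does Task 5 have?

15 days

te_Task 1 = (9 + 4·14 + 31)/6 = 96/6 = 16
te_Task 2 = (11 + 4·12 + 13)/6 = 72/6 = 12
te_Task 3 = (1 + 4·3 + 11)/6 = 24/6 = 4
te_Task 4 = (7 + 4·10 + 19)/6 = 66/6 = 11
te_Task 5 = (2 + 4·7 + 18)/6 = 48/6 = 8
te_Task 6 = (5 + 4·8 + 11)/6 = 48/6 = 8
te_Task 7 = (3 + 4·9 + 15)/6 = 54/6 = 9
te_Task 8 = (1 + 4·2 + 3)/6 = 12/6 = 2
te_Task 9 = (6 + 4·12 + 18)/6 = 72/6 = 12

Forward pass:
ES_Task 1 = 0; EF_Task 1 = 16
ES_Task 2 = 16; EF_Task 2 = 16+12 = 28
ES_Task 3 = 16; EF_Task 3 = 16+4 = 20
ES_Task 4 = 28; EF_Task 4 = 28+11 = 39
ES_Task 5 = 16; EF_Task 5 = 16+8 = 24
ES_Task 6 = 16; EF_Task 6 = 16+8 = 24
ES_Task 7 = 20; EF_Task 7 = 20+9 = 29
ES_Task 8 = max(EF_Task 3=20, EF_Task 7=29) = 29; EF_Task 8 = 29+2 = 31
ES_Task 9 = max(EF_Task 4=39, EF_Task 5=24, EF_Task 6=24, EF_Task 8=31) = 39; EF_Task 9 = 39+12 = 51
Expected project duration μ = 51 days. Critical path: Task 1 → Task 2 → Task 4 → Task 9.

Backward pass:
LF_Task 9 = 51; LS_Task 9 = 51−12 = 39
LF_Task 8 = LS_Task 9 = 39; LS_Task 8 = 39−2 = 37
LF_Task 7 = LS_Task 8 = 37; LS_Task 7 = 37−9 = 28
LF_Task 6 = LS_Task 9 = 39; LS_Task 6 = 39−8 = 31
LF_Task 5 = LS_Task 9 = 39; LS_Task 5 = 39−8 = 31
LF_Task 4 = LS_Task 9 = 39; LS_Task 4 = 39−11 = 28
LF_Task 3 = min(LS_Task 7=28, LS_Task 8=37) = 28; LS_Task 3 = 28−4 = 24
LF_Task 2 = LS_Task 4 = 28; LS_Task 2 = 28−12 = 16
LF_Task 1 = min(LS_Task 2=16, LS_Task 3=24, LS_Task 5=31, LS_Task 6=31) = 16; LS_Task 1 = 16−16 = 0
Slack_Task 5 = LS_Task 5 − ES_Task 5 = 31 − 16 = 15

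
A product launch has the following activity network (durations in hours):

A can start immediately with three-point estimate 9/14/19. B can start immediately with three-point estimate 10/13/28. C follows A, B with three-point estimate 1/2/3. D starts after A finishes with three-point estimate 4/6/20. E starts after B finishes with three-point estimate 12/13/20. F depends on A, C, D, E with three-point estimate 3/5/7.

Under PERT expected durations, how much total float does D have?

7 hours

te_A = (9 + 4·14 + 19)/6 = 84/6 = 14
te_B = (10 + 4·13 + 28)/6 = 90/6 = 15
te_C = (1 + 4·2 + 3)/6 = 12/6 = 2
te_D = (4 + 4·6 + 20)/6 = 48/6 = 8
te_E = (12 + 4·13 + 20)/6 = 84/6 = 14
te_F = (3 + 4·5 + 7)/6 = 30/6 = 5

Forward pass:
ES_A = 0; EF_A = 14
ES_B = 0; EF_B = 15
ES_C = max(EF_A=14, EF_B=15) = 15; EF_C = 15+2 = 17
ES_D = 14; EF_D = 14+8 = 22
ES_E = 15; EF_E = 15+14 = 29
ES_F = max(EF_A=14, EF_C=17, EF_D=22, EF_E=29) = 29; EF_F = 29+5 = 34
Expected project duration μ = 34 hours. Critical path: B → E → F.

Backward pass:
LF_F = 34; LS_F = 34−5 = 29
LF_E = LS_F = 29; LS_E = 29−14 = 15
LF_D = LS_F = 29; LS_D = 29−8 = 21
LF_C = LS_F = 29; LS_C = 29−2 = 27
LF_B = min(LS_C=27, LS_E=15) = 15; LS_B = 15−15 = 0
LF_A = min(LS_C=27, LS_D=21, LS_F=29) = 21; LS_A = 21−14 = 7
Slack_D = LS_D − ES_D = 21 − 14 = 7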